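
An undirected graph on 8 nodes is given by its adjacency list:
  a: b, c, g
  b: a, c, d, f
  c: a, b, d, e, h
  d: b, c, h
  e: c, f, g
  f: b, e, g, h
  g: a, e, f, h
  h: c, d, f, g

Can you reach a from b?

From b we can reach a, b, c, d, e, f, g, h, which includes a.

Yes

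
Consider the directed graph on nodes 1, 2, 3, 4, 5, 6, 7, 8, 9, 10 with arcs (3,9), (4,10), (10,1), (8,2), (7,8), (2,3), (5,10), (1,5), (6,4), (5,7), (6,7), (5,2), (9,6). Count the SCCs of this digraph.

{1, 2, 3, 4, 5, 6, 7, 8, 9, 10} are all mutually reachable — one SCC of size 10.
That gives 1 strongly connected component.

1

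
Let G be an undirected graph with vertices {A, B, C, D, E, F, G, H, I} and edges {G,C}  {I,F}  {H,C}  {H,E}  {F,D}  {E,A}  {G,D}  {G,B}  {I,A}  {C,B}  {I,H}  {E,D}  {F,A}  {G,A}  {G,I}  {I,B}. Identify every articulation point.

none

Removing E, for instance, still leaves 1 component. No single vertex removal increases the component count — the graph has no articulation points.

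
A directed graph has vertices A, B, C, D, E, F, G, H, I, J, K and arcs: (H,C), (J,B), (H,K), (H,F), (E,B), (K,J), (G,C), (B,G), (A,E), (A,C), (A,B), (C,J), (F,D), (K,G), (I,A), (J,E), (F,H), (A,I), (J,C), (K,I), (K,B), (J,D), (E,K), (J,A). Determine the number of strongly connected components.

{A, B, C, E, G, I, J, K} are all mutually reachable — one SCC of size 8.
{F, H} are all mutually reachable — one SCC of size 2.
{D} is an SCC by itself.
That gives 3 strongly connected components.

3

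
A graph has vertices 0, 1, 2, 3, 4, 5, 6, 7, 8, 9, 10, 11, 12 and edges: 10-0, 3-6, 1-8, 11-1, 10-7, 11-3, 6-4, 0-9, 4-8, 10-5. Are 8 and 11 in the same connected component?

Yes

From 8 we can reach 1, 3, 4, 6, 8, 11, which includes 11.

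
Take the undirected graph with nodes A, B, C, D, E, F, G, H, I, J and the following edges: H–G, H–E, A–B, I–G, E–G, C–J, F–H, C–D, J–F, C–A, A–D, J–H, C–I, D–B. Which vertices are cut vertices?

Removing C increases the component count from 1 to 2, so C is a cut vertex.
By contrast removing A leaves 1 component; it is not a cut vertex. No other vertex is a cut vertex either.

C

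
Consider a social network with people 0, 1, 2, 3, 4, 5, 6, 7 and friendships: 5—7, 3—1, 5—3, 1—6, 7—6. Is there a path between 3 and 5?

From 3 we can reach 1, 3, 5, 6, 7, which includes 5.

Yes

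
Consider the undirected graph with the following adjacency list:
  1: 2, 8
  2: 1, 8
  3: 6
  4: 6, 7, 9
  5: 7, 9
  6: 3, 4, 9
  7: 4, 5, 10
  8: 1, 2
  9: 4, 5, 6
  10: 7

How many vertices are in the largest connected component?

7

Starting from 1 we can reach 1, 2, 8. That is one component of size 3.
Starting from 3 we can reach 3, 4, 5, 6, 7, 9, 10. That is one component of size 7.
The largest has 7 vertices.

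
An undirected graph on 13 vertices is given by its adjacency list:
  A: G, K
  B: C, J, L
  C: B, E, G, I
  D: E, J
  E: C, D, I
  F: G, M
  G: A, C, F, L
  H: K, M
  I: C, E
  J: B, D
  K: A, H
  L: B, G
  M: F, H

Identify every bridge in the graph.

none

The edges on the cycle G-A-K-H-M-F-G are not bridges since each lies on that cycle.
Every edge lies on some cycle, so there are no bridges.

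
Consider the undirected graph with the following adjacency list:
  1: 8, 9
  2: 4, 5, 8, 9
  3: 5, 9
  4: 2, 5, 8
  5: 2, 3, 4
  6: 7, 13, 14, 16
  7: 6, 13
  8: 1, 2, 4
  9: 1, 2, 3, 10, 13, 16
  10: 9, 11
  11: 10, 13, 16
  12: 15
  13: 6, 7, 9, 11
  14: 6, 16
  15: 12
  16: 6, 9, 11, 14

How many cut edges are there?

The edges on the cycle 13-7-6-13 are not bridges since each lies on that cycle.
But removing 15-12 disconnects 15 from 12 — this is a bridge.

1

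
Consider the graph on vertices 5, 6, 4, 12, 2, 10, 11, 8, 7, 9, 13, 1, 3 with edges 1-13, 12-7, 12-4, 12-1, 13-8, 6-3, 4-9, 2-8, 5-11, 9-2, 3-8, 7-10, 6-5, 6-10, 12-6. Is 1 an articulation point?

No

Deleting 1 leaves 1 component (was 1) (its neighbors 12, 13 remain connected to each other), so 1 is not a cut vertex.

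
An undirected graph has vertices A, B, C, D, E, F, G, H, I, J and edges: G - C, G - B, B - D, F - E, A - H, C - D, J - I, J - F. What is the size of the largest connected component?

4

Starting from A we can reach A, H. That is one component of size 2.
Starting from B we can reach B, C, D, G. That is one component of size 4.
Starting from E we can reach E, F, I, J. That is one component of size 4.
The largest has 4 vertices.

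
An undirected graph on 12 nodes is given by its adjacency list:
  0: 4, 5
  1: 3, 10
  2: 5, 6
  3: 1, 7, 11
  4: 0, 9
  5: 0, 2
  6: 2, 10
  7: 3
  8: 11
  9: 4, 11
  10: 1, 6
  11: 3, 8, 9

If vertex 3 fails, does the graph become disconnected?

Yes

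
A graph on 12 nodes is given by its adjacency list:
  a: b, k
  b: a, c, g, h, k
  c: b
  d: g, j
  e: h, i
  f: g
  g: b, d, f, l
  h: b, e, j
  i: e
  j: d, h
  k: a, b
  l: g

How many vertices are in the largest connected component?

Starting from a we can reach a, b, c, d, e, f, g, h, i, j, k, l. That is one component of size 12.
The largest has 12 vertices.

12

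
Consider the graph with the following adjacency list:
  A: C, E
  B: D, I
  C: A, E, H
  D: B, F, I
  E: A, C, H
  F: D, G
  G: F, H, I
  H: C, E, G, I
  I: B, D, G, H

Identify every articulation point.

H

Removing H increases the component count from 1 to 2, so H is a cut vertex.
By contrast removing D leaves 1 component; it is not a cut vertex. No other vertex is a cut vertex either.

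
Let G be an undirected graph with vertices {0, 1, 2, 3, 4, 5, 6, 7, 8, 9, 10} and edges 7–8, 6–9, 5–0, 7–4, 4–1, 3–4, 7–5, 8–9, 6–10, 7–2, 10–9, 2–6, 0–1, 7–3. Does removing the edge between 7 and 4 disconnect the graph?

No

After removing 7–4, the path 7-3-4 still connects them, so the edge is not a bridge.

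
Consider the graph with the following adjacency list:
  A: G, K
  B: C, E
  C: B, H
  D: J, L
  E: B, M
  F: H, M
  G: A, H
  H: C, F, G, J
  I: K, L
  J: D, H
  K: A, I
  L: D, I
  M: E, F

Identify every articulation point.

H

Removing H increases the component count from 1 to 2, so H is a cut vertex.
By contrast removing B leaves 1 component; it is not a cut vertex. No other vertex is a cut vertex either.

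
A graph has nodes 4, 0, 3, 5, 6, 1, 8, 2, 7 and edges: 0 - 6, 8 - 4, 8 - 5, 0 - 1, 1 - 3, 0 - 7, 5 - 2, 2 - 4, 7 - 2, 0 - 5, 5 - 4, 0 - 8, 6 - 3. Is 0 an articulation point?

Yes

Deleting 0 raises the number of components from 1 to 2, so 0 is a cut vertex.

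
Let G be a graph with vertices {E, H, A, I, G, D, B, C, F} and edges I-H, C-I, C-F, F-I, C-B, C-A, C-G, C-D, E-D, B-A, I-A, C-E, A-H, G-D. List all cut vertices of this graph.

C

Removing C increases the component count from 1 to 2, so C is a cut vertex.
By contrast removing A leaves 1 component; it is not a cut vertex. No other vertex is a cut vertex either.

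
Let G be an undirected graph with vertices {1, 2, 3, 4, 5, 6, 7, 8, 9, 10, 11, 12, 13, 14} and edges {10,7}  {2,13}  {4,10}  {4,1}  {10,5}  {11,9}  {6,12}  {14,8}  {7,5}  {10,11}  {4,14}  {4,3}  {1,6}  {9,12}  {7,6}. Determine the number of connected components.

2

Starting from 2 we can reach 2, 13. That is one component of size 2.
Starting from 1 we can reach 1, 3, 4, 5, 6, 7, 8, 9, 10, 11, 12, 14. That is one component of size 12.
Total: 2 components.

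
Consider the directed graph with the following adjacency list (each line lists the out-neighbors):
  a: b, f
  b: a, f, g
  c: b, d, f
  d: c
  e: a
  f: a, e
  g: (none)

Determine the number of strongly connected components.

3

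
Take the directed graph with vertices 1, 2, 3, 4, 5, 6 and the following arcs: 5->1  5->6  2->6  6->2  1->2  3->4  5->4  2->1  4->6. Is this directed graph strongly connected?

No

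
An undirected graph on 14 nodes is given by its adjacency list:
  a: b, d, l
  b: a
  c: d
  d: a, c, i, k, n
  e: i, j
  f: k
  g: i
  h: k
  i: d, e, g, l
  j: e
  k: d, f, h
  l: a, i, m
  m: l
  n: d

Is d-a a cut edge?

After removing d-a, the path d-i-l-a still connects them, so the edge is not a bridge.

No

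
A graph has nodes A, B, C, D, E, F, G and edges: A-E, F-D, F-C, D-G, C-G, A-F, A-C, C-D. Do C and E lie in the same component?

Yes

From C we can reach A, C, D, E, F, G, which includes E.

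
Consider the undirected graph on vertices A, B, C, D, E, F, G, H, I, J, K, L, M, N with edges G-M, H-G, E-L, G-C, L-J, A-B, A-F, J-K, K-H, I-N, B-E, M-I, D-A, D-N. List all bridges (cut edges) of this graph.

The edges on the cycle D-A-B-E-L-J-K-H-G-M-I-N-D are not bridges since each lies on that cycle.
But removing A-F disconnects A from F; removing G-C disconnects G from C — these are bridges.

A-F, C-G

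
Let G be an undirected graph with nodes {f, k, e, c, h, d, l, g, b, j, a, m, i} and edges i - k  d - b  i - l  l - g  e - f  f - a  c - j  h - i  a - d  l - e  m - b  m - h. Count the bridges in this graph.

The edges on the cycle m-h-i-l-e-f-a-d-b-m are not bridges since each lies on that cycle.
But removing c - j disconnects c from j; removing k - i disconnects k from i; removing g - l disconnects g from l — these are bridges.
That makes 3 bridges.

3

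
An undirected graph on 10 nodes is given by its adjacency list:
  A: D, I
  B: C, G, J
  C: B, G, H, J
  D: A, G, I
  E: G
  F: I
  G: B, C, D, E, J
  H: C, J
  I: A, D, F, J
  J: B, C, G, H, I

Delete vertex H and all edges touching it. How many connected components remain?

1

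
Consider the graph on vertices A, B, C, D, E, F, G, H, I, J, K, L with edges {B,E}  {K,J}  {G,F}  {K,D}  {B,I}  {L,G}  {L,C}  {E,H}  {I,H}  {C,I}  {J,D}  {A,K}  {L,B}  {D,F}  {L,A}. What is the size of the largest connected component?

Starting from A we can reach A, B, C, D, E, F, G, H, I, J, K, L. That is one component of size 12.
The largest has 12 vertices.

12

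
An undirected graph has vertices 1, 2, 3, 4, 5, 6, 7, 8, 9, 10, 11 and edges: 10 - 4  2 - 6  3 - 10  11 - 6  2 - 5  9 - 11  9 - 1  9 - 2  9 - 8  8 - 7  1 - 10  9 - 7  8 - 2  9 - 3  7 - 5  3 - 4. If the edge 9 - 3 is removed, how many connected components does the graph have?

1

9 and 3 are still connected via 9-1-10-3, so the component count stays at 1.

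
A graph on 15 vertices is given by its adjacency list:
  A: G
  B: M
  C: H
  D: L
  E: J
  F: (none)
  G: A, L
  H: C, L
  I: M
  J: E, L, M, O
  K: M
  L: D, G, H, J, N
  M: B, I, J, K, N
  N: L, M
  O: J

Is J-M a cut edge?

After removing J-M, the path J-L-N-M still connects them, so the edge is not a bridge.

No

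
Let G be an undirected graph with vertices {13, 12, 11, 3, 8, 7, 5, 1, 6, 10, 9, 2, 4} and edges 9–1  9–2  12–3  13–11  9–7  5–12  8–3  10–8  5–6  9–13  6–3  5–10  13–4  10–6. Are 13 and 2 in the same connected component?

From 13 we can reach 1, 2, 4, 7, 9, 11, 13, which includes 2.

Yes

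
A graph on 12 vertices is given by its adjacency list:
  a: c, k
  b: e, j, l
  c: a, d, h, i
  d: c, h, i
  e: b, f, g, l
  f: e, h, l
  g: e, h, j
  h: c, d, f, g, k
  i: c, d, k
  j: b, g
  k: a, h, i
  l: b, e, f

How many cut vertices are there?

1

Removing h increases the component count from 1 to 2, so h is a cut vertex.
By contrast removing g leaves 1 component; it is not a cut vertex. No other vertex is a cut vertex either.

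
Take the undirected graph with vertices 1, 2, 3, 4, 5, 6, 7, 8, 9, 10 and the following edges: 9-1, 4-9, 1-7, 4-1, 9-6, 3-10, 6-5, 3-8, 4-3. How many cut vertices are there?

Removing 1 increases the component count from 2 to 3, so 1 is a cut vertex.
Removing 3 increases the component count from 2 to 4, so 3 is a cut vertex.
Removing 4 increases the component count from 2 to 3, so 4 is a cut vertex.
Likewise 6, 9 are cut vertices.
By contrast removing 10 leaves 2 components; it is not a cut vertex. No other vertex is a cut vertex either.

5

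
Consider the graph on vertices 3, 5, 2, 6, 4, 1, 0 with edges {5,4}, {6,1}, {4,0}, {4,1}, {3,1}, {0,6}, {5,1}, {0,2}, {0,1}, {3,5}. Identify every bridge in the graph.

0-2

The edges on the cycle 0-6-1-0 are not bridges since each lies on that cycle.
But removing 2—0 disconnects 2 from 0 — this is a bridge.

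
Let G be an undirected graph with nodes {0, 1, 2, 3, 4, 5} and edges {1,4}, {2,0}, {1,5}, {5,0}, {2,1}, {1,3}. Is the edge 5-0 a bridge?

No

After removing 5-0, the path 5-1-2-0 still connects them, so the edge is not a bridge.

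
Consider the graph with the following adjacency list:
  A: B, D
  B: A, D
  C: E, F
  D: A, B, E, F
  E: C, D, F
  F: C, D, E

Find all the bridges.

none

The edges on the cycle D-B-A-D are not bridges since each lies on that cycle.
Every edge lies on some cycle, so there are no bridges.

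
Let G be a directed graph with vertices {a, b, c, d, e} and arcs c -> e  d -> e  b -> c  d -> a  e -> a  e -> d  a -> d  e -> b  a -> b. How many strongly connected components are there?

1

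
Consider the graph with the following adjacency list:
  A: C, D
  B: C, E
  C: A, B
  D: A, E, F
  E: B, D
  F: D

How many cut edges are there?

1

The edges on the cycle E-D-A-C-B-E are not bridges since each lies on that cycle.
But removing D-F disconnects D from F — this is a bridge.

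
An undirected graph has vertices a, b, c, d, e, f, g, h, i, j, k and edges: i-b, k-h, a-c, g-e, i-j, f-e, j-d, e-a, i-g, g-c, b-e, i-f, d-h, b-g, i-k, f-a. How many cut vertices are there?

1

Removing i increases the component count from 1 to 2, so i is a cut vertex.
By contrast removing j leaves 1 component; it is not a cut vertex. No other vertex is a cut vertex either.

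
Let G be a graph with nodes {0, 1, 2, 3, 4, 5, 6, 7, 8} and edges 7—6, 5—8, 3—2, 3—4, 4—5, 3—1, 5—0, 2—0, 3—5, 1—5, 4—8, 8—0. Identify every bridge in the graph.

The edges on the cycle 3-4-8-5-1-3 are not bridges since each lies on that cycle.
But removing 6—7 disconnects 6 from 7 — this is a bridge.

6-7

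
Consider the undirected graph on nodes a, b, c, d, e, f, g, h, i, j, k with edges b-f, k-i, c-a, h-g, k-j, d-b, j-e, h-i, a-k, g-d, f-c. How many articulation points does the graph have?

2

Removing j increases the component count from 1 to 2, so j is a cut vertex.
Removing k increases the component count from 1 to 2, so k is a cut vertex.
By contrast removing i leaves 1 component; it is not a cut vertex. No other vertex is a cut vertex either.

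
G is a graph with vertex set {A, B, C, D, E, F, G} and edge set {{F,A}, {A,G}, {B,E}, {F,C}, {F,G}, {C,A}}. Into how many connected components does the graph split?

D is isolated — a component by itself.
Starting from B we can reach B, E. That is one component of size 2.
Starting from A we can reach A, C, F, G. That is one component of size 4.
Total: 3 components.

3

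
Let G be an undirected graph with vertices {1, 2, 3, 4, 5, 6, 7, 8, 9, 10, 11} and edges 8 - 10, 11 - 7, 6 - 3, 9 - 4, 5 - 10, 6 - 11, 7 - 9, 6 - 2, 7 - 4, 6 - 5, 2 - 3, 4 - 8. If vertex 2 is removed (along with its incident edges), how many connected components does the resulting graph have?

With 2 gone, the remaining components are: {1}; {3, 4, 5, 6, 7, 8, 9, 10, 11}.
That is 2 components.

2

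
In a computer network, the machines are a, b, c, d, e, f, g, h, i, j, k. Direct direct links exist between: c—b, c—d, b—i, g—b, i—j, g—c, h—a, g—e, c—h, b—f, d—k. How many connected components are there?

1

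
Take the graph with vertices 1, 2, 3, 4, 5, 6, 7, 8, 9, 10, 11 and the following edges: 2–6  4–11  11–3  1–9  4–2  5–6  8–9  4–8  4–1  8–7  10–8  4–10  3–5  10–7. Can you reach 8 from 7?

Yes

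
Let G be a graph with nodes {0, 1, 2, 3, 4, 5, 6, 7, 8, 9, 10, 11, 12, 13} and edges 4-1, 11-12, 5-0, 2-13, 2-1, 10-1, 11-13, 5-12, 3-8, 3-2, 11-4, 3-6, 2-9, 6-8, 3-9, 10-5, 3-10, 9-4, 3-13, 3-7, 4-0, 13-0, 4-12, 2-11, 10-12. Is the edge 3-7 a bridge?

Yes

Removing 3-7 leaves no path between 3 and 7: the component count goes from 1 to 2. So it is a bridge.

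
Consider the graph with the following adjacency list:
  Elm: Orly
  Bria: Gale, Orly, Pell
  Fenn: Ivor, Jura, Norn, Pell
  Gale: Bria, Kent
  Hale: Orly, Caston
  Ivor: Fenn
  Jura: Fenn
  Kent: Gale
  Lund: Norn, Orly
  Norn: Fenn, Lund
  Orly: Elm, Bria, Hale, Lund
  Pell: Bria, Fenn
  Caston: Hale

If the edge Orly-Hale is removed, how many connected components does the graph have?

Before removal there is 1 component.
Orly-Hale is a bridge — removing it separates Orly's side from Hale's side.
After removal: 2 components.

2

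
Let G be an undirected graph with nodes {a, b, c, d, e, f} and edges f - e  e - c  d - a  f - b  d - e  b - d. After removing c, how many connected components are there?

1

With c gone, the remaining components are: {a, b, d, e, f}.
That is 1 component.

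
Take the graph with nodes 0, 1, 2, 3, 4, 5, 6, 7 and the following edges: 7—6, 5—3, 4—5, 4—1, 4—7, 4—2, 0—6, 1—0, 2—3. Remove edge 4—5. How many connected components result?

4 and 5 are still connected via 4-2-3-5, so the component count stays at 1.

1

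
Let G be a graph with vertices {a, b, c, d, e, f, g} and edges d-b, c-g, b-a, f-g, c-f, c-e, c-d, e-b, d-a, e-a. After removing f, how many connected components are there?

With f gone, the remaining components are: {a, b, c, d, e, g}.
That is 1 component.

1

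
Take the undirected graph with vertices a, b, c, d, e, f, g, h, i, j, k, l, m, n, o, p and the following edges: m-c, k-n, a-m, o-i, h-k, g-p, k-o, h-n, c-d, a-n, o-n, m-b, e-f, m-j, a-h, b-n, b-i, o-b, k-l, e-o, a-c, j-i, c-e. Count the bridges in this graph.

4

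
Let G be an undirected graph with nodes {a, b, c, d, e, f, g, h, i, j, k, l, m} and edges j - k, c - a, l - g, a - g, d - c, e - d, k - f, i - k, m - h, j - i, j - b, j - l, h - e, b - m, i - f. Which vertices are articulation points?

Removing j increases the component count from 1 to 2, so j is a cut vertex.
By contrast removing d leaves 1 component; it is not a cut vertex. No other vertex is a cut vertex either.

j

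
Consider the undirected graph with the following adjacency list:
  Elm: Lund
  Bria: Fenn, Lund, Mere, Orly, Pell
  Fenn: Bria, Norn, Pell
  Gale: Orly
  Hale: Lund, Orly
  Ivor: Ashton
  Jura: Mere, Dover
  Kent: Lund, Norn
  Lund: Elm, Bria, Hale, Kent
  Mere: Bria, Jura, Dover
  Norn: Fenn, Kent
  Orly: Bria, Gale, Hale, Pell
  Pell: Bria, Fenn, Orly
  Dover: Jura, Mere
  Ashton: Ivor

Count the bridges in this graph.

The edges on the cycle Lund-Bria-Orly-Hale-Lund are not bridges since each lies on that cycle.
But removing Elm-Lund disconnects Elm from Lund; removing Mere-Bria disconnects Mere from Bria; removing Gale-Orly disconnects Gale from Orly; removing Ashton-Ivor disconnects Ashton from Ivor — these are bridges.
That makes 4 bridges.

4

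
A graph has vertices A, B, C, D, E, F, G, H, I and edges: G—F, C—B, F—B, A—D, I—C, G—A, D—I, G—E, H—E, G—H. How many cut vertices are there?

Removing G increases the component count from 1 to 2, so G is a cut vertex.
By contrast removing E leaves 1 component; it is not a cut vertex. No other vertex is a cut vertex either.

1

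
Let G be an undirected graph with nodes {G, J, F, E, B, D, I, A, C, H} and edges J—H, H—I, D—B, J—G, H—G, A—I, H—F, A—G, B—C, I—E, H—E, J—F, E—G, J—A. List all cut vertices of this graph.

B

Removing B increases the component count from 2 to 3, so B is a cut vertex.
By contrast removing D leaves 2 components; it is not a cut vertex. No other vertex is a cut vertex either.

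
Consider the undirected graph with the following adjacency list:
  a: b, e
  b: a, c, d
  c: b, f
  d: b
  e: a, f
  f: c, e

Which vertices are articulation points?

Removing b increases the component count from 1 to 2, so b is a cut vertex.
By contrast removing d leaves 1 component; it is not a cut vertex. No other vertex is a cut vertex either.

b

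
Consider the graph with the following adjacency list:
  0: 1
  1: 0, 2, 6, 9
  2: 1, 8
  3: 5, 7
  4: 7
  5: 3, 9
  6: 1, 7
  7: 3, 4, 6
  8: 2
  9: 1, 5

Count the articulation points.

3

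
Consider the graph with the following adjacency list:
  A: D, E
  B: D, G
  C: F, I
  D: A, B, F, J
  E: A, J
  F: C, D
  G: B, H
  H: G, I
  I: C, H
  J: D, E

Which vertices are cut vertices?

D

Removing D increases the component count from 1 to 2, so D is a cut vertex.
By contrast removing I leaves 1 component; it is not a cut vertex. No other vertex is a cut vertex either.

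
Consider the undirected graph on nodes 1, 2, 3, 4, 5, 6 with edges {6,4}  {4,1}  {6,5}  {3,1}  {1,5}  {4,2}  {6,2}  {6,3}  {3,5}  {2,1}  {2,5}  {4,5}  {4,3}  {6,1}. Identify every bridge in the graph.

The edges on the cycle 6-4-2-1-6 are not bridges since each lies on that cycle.
Every edge lies on some cycle, so there are no bridges.

none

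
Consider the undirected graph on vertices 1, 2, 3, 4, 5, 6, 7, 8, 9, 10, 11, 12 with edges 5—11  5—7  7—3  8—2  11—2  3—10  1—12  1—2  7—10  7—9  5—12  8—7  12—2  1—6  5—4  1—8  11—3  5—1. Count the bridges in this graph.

The edges on the cycle 5-11-3-7-8-1-5 are not bridges since each lies on that cycle.
But removing 5—4 disconnects 5 from 4; removing 7—9 disconnects 7 from 9; removing 6—1 disconnects 6 from 1 — these are bridges.
That makes 3 bridges.

3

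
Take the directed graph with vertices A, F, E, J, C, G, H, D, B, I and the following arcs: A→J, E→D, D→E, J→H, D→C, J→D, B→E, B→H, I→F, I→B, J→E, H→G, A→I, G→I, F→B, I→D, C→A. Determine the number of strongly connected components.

{A, B, C, D, E, F, G, H, I, J} are all mutually reachable — one SCC of size 10.
That gives 1 strongly connected component.

1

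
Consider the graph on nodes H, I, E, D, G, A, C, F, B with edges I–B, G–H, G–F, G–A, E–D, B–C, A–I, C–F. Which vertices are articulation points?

G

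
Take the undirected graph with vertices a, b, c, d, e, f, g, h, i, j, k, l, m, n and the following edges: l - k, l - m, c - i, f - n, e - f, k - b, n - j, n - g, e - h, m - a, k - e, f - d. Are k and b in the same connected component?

From k we can reach a, b, d, e, f, g, h, j, k, l, m, n, which includes b.

Yes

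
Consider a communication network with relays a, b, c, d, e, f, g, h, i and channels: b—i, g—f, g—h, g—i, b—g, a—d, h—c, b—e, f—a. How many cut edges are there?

6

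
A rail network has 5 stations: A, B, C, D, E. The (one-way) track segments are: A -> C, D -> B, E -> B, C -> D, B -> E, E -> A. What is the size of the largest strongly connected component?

{A, B, C, D, E} are all mutually reachable — one SCC of size 5.
The largest has 5 vertices.

5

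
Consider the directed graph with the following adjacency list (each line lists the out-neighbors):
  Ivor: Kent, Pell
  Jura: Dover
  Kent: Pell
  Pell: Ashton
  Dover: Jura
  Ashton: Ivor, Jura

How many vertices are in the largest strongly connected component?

4

{Ivor, Kent, Pell, Ashton} are all mutually reachable — one SCC of size 4.
{Jura, Dover} are all mutually reachable — one SCC of size 2.
The largest has 4 vertices.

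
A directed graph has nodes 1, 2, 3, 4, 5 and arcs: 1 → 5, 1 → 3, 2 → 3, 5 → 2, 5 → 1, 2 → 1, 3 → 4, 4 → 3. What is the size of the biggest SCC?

{1, 2, 5} are all mutually reachable — one SCC of size 3.
{3, 4} are all mutually reachable — one SCC of size 2.
The largest has 3 vertices.

3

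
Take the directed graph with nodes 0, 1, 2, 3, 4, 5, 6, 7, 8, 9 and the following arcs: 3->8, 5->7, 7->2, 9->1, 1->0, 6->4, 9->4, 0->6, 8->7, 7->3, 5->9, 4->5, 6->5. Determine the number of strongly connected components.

3

{0, 1, 4, 5, 6, 9} are all mutually reachable — one SCC of size 6.
{3, 7, 8} are all mutually reachable — one SCC of size 3.
{2} is an SCC by itself.
That gives 3 strongly connected components.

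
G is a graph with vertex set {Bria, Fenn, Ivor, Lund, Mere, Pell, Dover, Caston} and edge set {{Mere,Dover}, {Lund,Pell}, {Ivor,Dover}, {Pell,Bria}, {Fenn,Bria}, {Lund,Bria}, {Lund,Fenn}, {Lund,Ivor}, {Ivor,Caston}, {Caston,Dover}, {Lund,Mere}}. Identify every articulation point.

Removing Lund increases the component count from 1 to 2, so Lund is a cut vertex.
By contrast removing Caston leaves 1 component; it is not a cut vertex. No other vertex is a cut vertex either.

Lund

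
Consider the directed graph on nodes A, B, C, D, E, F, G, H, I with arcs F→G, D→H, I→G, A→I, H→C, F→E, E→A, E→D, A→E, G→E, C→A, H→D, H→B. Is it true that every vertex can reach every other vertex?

No

There is no directed path from B to F, so the graph is not strongly connected.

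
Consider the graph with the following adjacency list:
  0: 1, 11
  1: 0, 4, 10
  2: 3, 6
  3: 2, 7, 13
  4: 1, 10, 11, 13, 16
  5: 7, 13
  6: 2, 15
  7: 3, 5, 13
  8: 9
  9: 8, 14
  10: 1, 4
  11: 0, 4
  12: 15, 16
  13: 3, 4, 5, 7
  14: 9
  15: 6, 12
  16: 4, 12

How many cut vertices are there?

Removing 4 increases the component count from 2 to 3, so 4 is a cut vertex.
Removing 9 increases the component count from 2 to 3, so 9 is a cut vertex.
By contrast removing 6 leaves 2 components; it is not a cut vertex. No other vertex is a cut vertex either.

2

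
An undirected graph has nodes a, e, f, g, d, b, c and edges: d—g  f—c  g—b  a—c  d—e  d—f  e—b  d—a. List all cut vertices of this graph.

d

Removing d increases the component count from 1 to 2, so d is a cut vertex.
By contrast removing f leaves 1 component; it is not a cut vertex. No other vertex is a cut vertex either.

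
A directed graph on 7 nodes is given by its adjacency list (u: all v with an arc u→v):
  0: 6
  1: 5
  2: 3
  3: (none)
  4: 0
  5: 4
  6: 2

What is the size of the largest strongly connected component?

1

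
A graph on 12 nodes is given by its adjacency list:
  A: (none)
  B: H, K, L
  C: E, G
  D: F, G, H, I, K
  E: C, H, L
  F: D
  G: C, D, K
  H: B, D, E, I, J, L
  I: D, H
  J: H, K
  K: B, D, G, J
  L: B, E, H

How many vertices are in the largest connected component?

11

A is isolated — a component by itself.
Starting from B we can reach B, C, D, E, F, G, H, I, J, K, L. That is one component of size 11.
The largest has 11 vertices.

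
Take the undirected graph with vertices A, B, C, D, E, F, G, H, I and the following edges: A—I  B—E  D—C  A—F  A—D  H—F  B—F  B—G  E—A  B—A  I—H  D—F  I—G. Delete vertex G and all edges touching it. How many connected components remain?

1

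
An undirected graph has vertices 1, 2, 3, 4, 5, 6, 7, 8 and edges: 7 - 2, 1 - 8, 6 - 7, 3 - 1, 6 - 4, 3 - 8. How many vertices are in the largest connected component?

4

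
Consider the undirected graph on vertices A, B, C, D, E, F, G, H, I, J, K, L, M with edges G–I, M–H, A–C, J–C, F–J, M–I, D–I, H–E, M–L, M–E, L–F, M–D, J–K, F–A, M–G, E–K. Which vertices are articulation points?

Removing M increases the component count from 2 to 3, so M is a cut vertex.
By contrast removing C leaves 2 components; it is not a cut vertex. No other vertex is a cut vertex either.

M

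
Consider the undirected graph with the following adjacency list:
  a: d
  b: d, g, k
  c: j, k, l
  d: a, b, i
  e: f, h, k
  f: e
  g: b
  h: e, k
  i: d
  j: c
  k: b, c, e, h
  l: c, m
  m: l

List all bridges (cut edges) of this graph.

The edges on the cycle k-h-e-k are not bridges since each lies on that cycle.
But removing f-e disconnects f from e; removing d-i disconnects d from i; removing l-c disconnects l from c; removing k-c disconnects k from c — these are bridges.
In total 10 edges are bridges.

a-d, b-d, b-g, b-k, c-j, c-k, c-l, d-i, e-f, l-m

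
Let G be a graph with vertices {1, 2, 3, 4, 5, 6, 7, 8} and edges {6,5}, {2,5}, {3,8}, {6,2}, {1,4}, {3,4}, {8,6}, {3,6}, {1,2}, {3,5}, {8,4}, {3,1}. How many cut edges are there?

0

The edges on the cycle 3-8-6-2-1-3 are not bridges since each lies on that cycle.
Every edge lies on some cycle, so there are no bridges.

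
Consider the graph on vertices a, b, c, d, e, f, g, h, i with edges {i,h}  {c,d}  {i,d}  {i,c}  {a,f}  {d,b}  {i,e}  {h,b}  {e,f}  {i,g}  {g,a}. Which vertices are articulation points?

i

Removing i increases the component count from 1 to 2, so i is a cut vertex.
By contrast removing b leaves 1 component; it is not a cut vertex. No other vertex is a cut vertex either.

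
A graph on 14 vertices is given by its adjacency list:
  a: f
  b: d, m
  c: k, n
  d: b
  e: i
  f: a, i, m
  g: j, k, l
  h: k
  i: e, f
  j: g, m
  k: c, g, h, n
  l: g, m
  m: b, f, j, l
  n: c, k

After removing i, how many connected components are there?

With i gone, the remaining components are: {e}; {a, b, c, d, f, g, h, j, k, l, m, n}.
That is 2 components.

2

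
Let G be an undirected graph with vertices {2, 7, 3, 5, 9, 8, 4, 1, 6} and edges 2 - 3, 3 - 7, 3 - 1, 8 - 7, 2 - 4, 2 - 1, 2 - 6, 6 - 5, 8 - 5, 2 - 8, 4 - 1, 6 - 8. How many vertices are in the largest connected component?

8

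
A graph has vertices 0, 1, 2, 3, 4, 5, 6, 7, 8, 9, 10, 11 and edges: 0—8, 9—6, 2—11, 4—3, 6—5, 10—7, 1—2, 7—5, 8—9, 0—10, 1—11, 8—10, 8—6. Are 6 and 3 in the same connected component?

The component containing 6 is {0, 5, 6, 7, 8, 9, 10}, and 3 is not in it.

No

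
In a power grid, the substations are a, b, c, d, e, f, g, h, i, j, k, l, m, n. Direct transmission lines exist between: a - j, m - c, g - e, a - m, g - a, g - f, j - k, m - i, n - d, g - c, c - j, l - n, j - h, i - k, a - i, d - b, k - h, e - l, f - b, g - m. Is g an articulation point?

Yes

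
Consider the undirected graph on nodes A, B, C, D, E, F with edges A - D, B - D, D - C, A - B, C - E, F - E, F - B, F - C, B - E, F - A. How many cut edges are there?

The edges on the cycle F-A-D-B-F are not bridges since each lies on that cycle.
Every edge lies on some cycle, so there are no bridges.

0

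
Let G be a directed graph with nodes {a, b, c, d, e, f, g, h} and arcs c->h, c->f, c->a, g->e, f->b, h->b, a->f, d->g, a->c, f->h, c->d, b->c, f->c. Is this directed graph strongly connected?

There is no directed path from e to a, so the graph is not strongly connected.

No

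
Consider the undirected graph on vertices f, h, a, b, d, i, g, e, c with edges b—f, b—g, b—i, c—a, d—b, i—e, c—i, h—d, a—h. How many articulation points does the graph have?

Removing b increases the component count from 1 to 3, so b is a cut vertex.
Removing i increases the component count from 1 to 2, so i is a cut vertex.
By contrast removing g leaves 1 component; it is not a cut vertex. No other vertex is a cut vertex either.

2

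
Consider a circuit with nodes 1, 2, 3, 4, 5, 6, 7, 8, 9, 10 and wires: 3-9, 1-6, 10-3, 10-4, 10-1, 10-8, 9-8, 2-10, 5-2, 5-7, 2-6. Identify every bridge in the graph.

10-4, 2-5, 5-7

The edges on the cycle 2-10-1-6-2 are not bridges since each lies on that cycle.
But removing 4-10 disconnects 4 from 10; removing 5-2 disconnects 5 from 2; removing 5-7 disconnects 5 from 7 — these are bridges.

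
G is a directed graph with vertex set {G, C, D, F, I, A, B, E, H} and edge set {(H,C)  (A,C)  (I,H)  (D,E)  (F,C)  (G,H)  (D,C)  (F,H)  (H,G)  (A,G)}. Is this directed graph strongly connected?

No

There is no directed path from C to I, so the graph is not strongly connected.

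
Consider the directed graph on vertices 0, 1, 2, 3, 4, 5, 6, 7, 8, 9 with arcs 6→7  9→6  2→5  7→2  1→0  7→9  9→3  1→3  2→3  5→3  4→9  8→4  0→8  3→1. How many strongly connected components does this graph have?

{0, 1, 2, 3, 4, 5, 6, 7, 8, 9} are all mutually reachable — one SCC of size 10.
That gives 1 strongly connected component.

1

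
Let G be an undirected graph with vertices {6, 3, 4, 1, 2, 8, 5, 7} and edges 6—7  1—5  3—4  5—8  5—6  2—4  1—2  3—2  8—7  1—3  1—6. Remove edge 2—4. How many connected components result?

1

2 and 4 are still connected via 2-3-4, so the component count stays at 1.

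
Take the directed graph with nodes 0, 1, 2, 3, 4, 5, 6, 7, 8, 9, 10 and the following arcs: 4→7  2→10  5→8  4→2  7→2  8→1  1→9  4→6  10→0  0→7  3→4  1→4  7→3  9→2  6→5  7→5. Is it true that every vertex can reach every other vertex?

Yes

From 2 we can reach every vertex (0, 1, 2, 3, 4, 5, 6, 7, 8, 9, 10), and every vertex can reach 2 (0, 1, 2, 3, 4, 5, 6, 7, 8, 9, 10). So the whole graph is one strongly connected component.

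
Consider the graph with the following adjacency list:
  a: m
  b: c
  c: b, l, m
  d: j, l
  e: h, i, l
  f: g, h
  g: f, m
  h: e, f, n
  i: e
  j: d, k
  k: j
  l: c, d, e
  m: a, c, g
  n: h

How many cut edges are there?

The edges on the cycle m-c-l-e-h-f-g-m are not bridges since each lies on that cycle.
But removing m-a disconnects m from a; removing c-b disconnects c from b; removing j-k disconnects j from k; removing i-e disconnects i from e — these are bridges.
In total 7 edges are bridges.

7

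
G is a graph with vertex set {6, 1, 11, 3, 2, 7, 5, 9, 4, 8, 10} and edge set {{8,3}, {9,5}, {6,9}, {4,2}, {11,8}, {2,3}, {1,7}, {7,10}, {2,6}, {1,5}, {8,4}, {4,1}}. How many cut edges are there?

The edges on the cycle 4-2-6-9-5-1-4 are not bridges since each lies on that cycle.
But removing 7-10 disconnects 7 from 10; removing 11-8 disconnects 11 from 8; removing 7-1 disconnects 7 from 1 — these are bridges.
That makes 3 bridges.

3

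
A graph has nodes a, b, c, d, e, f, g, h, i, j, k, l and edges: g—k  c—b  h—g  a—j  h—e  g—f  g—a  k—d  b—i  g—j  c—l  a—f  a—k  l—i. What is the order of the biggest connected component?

8

Starting from b we can reach b, c, i, l. That is one component of size 4.
Starting from a we can reach a, d, e, f, g, h, j, k. That is one component of size 8.
The largest has 8 vertices.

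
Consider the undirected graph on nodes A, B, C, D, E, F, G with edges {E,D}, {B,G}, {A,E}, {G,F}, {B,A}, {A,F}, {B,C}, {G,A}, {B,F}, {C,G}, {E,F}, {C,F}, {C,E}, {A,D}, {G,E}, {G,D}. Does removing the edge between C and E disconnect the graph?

After removing C - E, the path C-G-E still connects them, so the edge is not a bridge.

No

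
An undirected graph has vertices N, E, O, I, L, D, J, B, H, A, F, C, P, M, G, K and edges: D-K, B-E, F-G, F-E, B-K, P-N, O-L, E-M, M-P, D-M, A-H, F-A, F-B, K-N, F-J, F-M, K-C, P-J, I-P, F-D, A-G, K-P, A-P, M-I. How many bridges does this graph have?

The edges on the cycle F-B-K-P-J-F are not bridges since each lies on that cycle.
But removing O-L disconnects O from L; removing A-H disconnects A from H; removing C-K disconnects C from K — these are bridges.
That makes 3 bridges.

3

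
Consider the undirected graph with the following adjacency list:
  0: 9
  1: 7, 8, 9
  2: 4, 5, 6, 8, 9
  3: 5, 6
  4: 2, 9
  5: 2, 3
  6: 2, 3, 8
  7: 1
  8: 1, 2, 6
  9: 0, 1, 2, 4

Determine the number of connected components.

Starting from 0 we can reach 0, 1, 2, 3, 4, 5, 6, 7, 8, 9. That is one component of size 10.
Total: 1 component.

1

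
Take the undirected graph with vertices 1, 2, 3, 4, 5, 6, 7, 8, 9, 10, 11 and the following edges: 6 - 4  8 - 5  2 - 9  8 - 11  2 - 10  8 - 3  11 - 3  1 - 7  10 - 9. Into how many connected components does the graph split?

Starting from 4 we can reach 4, 6. That is one component of size 2.
Starting from 1 we can reach 1, 7. That is one component of size 2.
Starting from 2 we can reach 2, 9, 10. That is one component of size 3.
Starting from 3 we can reach 3, 5, 8, 11. That is one component of size 4.
Total: 4 components.

4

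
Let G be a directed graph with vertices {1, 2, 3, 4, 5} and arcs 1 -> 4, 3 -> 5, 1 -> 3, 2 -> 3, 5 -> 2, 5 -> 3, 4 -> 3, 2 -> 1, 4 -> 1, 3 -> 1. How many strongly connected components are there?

1

{1, 2, 3, 4, 5} are all mutually reachable — one SCC of size 5.
That gives 1 strongly connected component.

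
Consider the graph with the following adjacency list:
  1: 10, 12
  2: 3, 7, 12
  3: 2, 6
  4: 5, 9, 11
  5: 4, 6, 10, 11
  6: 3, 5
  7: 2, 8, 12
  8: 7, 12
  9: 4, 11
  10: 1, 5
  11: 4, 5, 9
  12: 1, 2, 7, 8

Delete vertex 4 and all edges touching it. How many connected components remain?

With 4 gone, the remaining components are: {1, 2, 3, 5, 6, 7, 8, 9, 10, 11, 12}.
That is 1 component.

1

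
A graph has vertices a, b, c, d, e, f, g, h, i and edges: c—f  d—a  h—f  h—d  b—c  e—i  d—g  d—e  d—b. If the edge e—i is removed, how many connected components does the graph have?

2

Before removal there is 1 component.
e—i is a bridge — removing it separates e's side from i's side.
After removal: 2 components.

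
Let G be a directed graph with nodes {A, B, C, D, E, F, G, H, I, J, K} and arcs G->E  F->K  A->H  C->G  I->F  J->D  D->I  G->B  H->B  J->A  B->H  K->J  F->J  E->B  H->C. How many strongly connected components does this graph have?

{D, F, I, J, K} are all mutually reachable — one SCC of size 5.
{B, C, E, G, H} are all mutually reachable — one SCC of size 5.
{A} is an SCC by itself.
That gives 3 strongly connected components.

3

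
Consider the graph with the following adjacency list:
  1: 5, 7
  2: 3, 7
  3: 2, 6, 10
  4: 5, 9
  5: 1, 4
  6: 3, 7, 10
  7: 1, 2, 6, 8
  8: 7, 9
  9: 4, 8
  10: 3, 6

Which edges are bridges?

none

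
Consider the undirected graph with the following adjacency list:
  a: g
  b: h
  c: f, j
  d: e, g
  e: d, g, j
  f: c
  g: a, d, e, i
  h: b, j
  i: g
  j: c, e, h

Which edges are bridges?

a-g, b-h, c-f, c-j, e-j, g-i, h-j

The edges on the cycle e-g-d-e are not bridges since each lies on that cycle.
But removing j-h disconnects j from h; removing c-j disconnects c from j; removing g-a disconnects g from a; removing e-j disconnects e from j — these are bridges.
In total 7 edges are bridges.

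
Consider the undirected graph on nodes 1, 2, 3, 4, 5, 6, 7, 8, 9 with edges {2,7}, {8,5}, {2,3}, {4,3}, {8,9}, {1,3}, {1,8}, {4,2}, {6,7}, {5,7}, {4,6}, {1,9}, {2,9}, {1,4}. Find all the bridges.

none

The edges on the cycle 1-4-2-9-1 are not bridges since each lies on that cycle.
Every edge lies on some cycle, so there are no bridges.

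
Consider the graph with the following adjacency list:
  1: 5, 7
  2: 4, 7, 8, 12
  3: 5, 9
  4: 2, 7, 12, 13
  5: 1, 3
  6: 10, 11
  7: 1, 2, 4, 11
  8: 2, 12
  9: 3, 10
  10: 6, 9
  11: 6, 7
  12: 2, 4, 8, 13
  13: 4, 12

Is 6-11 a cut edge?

After removing 6-11, the path 6-10-9-3-5-1-7-11 still connects them, so the edge is not a bridge.

No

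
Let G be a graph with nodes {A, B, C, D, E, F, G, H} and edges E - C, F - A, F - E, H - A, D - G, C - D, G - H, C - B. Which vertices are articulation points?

C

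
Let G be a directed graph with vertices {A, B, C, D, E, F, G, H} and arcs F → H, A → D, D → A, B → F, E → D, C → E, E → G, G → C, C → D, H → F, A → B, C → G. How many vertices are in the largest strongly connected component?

{C, E, G} are all mutually reachable — one SCC of size 3.
{F, H} are all mutually reachable — one SCC of size 2.
{A, D} are all mutually reachable — one SCC of size 2.
{B} is an SCC by itself.
The largest has 3 vertices.

3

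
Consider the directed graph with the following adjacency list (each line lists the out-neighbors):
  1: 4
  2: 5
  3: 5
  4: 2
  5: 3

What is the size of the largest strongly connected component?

2

{3, 5} are all mutually reachable — one SCC of size 2.
{2} is an SCC by itself.
{1} is an SCC by itself.
{4} is an SCC by itself.
The largest has 2 vertices.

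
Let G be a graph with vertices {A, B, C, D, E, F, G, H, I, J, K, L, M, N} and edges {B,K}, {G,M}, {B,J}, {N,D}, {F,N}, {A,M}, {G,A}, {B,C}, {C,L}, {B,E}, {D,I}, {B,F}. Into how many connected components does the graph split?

H is isolated — a component by itself.
Starting from A we can reach A, G, M. That is one component of size 3.
Starting from B we can reach B, C, D, E, F, I, J, K, L, N. That is one component of size 10.
Total: 3 components.

3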